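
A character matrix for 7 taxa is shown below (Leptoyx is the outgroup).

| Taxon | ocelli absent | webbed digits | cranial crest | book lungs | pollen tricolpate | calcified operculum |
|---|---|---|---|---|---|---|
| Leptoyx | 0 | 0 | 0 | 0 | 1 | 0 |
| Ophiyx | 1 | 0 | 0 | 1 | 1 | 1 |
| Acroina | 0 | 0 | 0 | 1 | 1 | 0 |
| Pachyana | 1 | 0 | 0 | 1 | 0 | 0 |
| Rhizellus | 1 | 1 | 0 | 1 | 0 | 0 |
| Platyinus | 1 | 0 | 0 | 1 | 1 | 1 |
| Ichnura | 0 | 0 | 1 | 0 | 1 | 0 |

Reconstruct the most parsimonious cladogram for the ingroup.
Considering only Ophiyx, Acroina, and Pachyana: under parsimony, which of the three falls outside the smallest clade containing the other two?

Acroina

Character polarity is set by the outgroup: the derived state is whichever differs from the outgroup's state, so for pollen tricolpate the derived state is '0', and for the remaining characters it is '1'.
Only Ophiyx, Pachyana, Platyinus, and Rhizellus show the derived state '1' for ocelli absent, supporting them as a clade.
webbed digits: derived state '1' in Rhizellus only — an autapomorphy, so it tells us nothing about relationships among taxa.
cranial crest: derived state '1' in Ichnura only — an autapomorphy, so it tells us nothing about relationships among taxa.
book lungs (derived state '1') is shared by Acroina, Ophiyx, Pachyana, Platyinus, and Rhizellus — a synapomorphy uniting that clade.
Only Pachyana and Rhizellus show the derived state '0' for pollen tricolpate, supporting them as a clade.
calcified operculum: derived state '1' in Ophiyx and Platyinus only — synapomorphy for {Ophiyx, Platyinus}.
Most parsimonious ingroup topology: ((((Ophiyx,Platyinus),(Pachyana,Rhizellus)),Acroina),Ichnura).
Ophiyx and Pachyana share a more recent common ancestor with each other than either does with Acroina, so Acroina is the least closely related of the three.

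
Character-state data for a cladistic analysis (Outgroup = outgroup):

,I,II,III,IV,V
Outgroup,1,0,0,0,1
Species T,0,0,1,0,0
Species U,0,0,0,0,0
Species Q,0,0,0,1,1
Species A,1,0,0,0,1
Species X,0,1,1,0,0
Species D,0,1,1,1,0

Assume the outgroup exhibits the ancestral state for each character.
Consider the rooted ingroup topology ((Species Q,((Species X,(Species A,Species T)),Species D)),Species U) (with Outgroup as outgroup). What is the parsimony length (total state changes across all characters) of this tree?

Map each character onto ((Species Q,((Species X,(Species A,Species T)),Species D)),Species U) (rooted by Outgroup) and count the minimum state changes it requires (Fitch parsimony):
I: 2; II: 2; III: 2; IV: 2; V: 3.
Total tree length = 11.

11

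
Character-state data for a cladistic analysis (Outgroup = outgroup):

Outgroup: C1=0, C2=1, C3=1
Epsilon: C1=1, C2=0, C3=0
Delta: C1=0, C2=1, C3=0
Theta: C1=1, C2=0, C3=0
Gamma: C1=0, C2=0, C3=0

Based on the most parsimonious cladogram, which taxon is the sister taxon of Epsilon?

Character polarity is set by the outgroup: the derived state is whichever differs from the outgroup's state, so for C2, C3 the derived state is '0', and for the remaining characters it is '1'.
C1: derived state '1' in Epsilon and Theta only — synapomorphy for {Epsilon, Theta}.
Only Epsilon, Gamma, and Theta show the derived state '0' for C2, supporting them as a clade.
All ingroup taxa share the derived state '0' for C3; it defines the ingroup but does not resolve relationships within it.
Most parsimonious ingroup topology: (((Epsilon,Theta),Gamma),Delta).
Epsilon and Theta form a cherry on this tree, so they are sister taxa.

Theta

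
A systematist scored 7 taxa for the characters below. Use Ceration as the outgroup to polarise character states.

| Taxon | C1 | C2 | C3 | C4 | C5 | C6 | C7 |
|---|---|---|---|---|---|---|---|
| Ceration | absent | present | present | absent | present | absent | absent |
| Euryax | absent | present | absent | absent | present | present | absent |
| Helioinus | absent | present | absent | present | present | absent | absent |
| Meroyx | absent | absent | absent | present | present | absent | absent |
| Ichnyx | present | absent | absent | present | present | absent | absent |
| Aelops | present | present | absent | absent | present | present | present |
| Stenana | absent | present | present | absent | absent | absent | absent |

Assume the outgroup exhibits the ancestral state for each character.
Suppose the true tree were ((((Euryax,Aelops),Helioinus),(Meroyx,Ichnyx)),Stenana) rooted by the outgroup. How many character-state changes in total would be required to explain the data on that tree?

Map each character onto ((((Euryax,Aelops),Helioinus),(Meroyx,Ichnyx)),Stenana) (rooted by Ceration) and count the minimum state changes it requires (Fitch parsimony):
C1: 2; C2: 1; C3: 1; C4: 2; C5: 1; C6: 1; C7: 1.
Total tree length = 9.

9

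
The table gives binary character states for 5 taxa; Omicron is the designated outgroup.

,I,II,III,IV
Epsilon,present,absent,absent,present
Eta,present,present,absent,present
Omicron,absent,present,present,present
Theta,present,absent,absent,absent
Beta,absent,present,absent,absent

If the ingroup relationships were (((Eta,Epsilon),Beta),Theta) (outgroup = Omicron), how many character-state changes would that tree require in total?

Map each character onto (((Eta,Epsilon),Beta),Theta) (rooted by Omicron) and count the minimum state changes it requires (Fitch parsimony):
I: 2; II: 2; III: 1; IV: 2.
Total tree length = 7.

7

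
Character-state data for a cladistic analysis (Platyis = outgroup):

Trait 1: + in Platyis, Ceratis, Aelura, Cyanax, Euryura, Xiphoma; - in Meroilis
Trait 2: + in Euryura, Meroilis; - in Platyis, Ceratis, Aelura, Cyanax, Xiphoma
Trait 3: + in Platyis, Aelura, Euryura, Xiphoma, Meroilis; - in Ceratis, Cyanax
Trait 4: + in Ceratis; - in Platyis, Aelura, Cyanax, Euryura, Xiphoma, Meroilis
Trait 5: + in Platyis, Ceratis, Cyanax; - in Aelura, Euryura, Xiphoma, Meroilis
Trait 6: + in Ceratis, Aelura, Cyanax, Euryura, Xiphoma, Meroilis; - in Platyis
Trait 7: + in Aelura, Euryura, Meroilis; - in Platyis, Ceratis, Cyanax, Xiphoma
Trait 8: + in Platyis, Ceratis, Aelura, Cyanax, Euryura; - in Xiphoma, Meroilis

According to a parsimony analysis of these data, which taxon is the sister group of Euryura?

Character polarity is set by the outgroup: the derived state is whichever differs from the outgroup's state, so for Trait 1, Trait 3, Trait 5, Trait 8 the derived state is '-', and for the remaining characters it is '+'.
Trait 1: derived state '-' in Meroilis only — an autapomorphy, so it tells us nothing about relationships among taxa.
Trait 2: derived state '+' in Euryura and Meroilis only — synapomorphy for {Euryura, Meroilis}.
Trait 3 (derived state '-') is shared by Ceratis and Cyanax — a synapomorphy uniting that clade.
Trait 4 (derived state '+') is unique to Ceratis (autapomorphy; uninformative for grouping).
Only Aelura, Euryura, Meroilis, and Xiphoma show the derived state '-' for Trait 5, supporting them as a clade.
Trait 6 (derived state '+') is shared by all ingroup taxa — unites the whole ingroup.
Only Aelura, Euryura, and Meroilis show the derived state '+' for Trait 7, supporting them as a clade.
Trait 8 (state '-') occurs in Meroilis and Xiphoma but conflicts with the nesting implied by the other characters — most parsimoniously interpreted as homoplasy.
Most parsimonious ingroup topology: ((Ceratis,Cyanax),((Aelura,(Euryura,Meroilis)),Xiphoma)).
Euryura and Meroilis form a cherry on this tree, so they are sister taxa.

Meroilis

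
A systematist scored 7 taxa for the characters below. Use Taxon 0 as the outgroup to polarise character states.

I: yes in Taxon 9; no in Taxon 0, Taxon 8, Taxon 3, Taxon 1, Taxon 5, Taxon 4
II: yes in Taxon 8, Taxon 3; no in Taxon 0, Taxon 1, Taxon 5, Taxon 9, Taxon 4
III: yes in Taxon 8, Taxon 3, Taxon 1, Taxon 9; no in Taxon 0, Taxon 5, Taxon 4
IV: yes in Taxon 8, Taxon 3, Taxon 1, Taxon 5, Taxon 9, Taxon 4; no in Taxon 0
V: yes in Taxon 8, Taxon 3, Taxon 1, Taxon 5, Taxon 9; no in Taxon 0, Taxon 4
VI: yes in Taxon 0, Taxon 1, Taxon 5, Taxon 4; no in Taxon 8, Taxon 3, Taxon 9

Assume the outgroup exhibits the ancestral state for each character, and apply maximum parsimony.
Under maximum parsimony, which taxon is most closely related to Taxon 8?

Character polarity is set by the outgroup: the derived state is whichever differs from the outgroup's state, so for VI the derived state is 'no', and for the remaining characters it is 'yes'.
I (derived state 'yes') is unique to Taxon 9 (autapomorphy; uninformative for grouping).
II (derived state 'yes') is shared by Taxon 3 and Taxon 8 — a synapomorphy uniting that clade.
III (derived state 'yes') is shared by Taxon 1, Taxon 3, Taxon 8, and Taxon 9 — a synapomorphy uniting that clade.
All ingroup taxa share the derived state 'yes' for IV; it defines the ingroup but does not resolve relationships within it.
Only Taxon 1, Taxon 3, Taxon 5, Taxon 8, and Taxon 9 show the derived state 'yes' for V, supporting them as a clade.
VI: derived state 'no' in Taxon 3, Taxon 8, and Taxon 9 only — synapomorphy for {Taxon 3, Taxon 8, Taxon 9}.
Most parsimonious ingroup topology: ((Taxon 5,((Taxon 9,(Taxon 8,Taxon 3)),Taxon 1)),Taxon 4).
Taxon 8 and Taxon 3 form a cherry on this tree, so they are sister taxa.

Taxon 3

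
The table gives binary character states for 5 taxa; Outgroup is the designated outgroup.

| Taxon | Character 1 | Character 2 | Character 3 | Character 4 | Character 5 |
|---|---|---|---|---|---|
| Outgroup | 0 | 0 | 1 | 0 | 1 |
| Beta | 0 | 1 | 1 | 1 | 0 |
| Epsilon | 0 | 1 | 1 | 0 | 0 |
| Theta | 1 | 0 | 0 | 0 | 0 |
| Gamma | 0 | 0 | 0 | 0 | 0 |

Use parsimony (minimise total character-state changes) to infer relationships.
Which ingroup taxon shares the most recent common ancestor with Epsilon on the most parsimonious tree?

Beta

Character polarity is set by the outgroup: the derived state is whichever differs from the outgroup's state, so for Character 3, Character 5 the derived state is '0', and for the remaining characters it is '1'.
Character 1 (derived state '1') is unique to Theta (autapomorphy; uninformative for grouping).
Only Beta and Epsilon show the derived state '1' for Character 2, supporting them as a clade.
Character 3: derived state '0' in Gamma and Theta only — synapomorphy for {Gamma, Theta}.
Character 4: derived state '1' in Beta only — an autapomorphy, so it tells us nothing about relationships among taxa.
Character 5 (derived state '0') is shared by all ingroup taxa — unites the whole ingroup.
Most parsimonious ingroup topology: ((Epsilon,Beta),(Gamma,Theta)).
Epsilon and Beta form a cherry on this tree, so they are sister taxa.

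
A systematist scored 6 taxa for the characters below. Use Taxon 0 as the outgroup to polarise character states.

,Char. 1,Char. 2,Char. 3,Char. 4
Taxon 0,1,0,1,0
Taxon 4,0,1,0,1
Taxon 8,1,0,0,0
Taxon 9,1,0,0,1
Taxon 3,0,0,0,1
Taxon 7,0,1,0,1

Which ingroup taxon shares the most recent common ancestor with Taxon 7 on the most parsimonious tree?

Taxon 4

Character polarity is set by the outgroup: the derived state is whichever differs from the outgroup's state, so for Char. 1, Char. 3 the derived state is '0', and for the remaining characters it is '1'.
Only Taxon 3, Taxon 4, and Taxon 7 show the derived state '0' for Char. 1, supporting them as a clade.
Char. 2: derived state '1' in Taxon 4 and Taxon 7 only — synapomorphy for {Taxon 4, Taxon 7}.
All ingroup taxa share the derived state '0' for Char. 3; it defines the ingroup but does not resolve relationships within it.
Char. 4: derived state '1' in Taxon 3, Taxon 4, Taxon 7, and Taxon 9 only — synapomorphy for {Taxon 3, Taxon 4, Taxon 7, Taxon 9}.
Most parsimonious ingroup topology: ((((Taxon 4,Taxon 7),Taxon 3),Taxon 9),Taxon 8).
Taxon 7 and Taxon 4 form a cherry on this tree, so they are sister taxa.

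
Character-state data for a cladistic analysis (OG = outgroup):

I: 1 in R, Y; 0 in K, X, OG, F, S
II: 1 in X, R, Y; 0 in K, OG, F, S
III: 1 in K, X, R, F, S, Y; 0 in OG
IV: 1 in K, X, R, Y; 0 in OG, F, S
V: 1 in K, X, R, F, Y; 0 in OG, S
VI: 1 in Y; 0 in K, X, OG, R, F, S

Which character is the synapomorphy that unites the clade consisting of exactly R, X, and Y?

II

The outgroup has state '0' for every character, so '1' is the derived state throughout.
I: derived state '1' in R and Y only — synapomorphy for {R, Y}.
II: derived state '1' in R, X, and Y only — synapomorphy for {R, X, Y}.
III (derived state '1') is shared by all ingroup taxa — unites the whole ingroup.
IV: derived state '1' in K, R, X, and Y only — synapomorphy for {K, R, X, Y}.
V: derived state '1' in F, K, R, X, and Y only — synapomorphy for {F, K, R, X, Y}.
VI: derived state '1' in Y only — an autapomorphy, so it tells us nothing about relationships among taxa.
Most parsimonious ingroup topology: (((((R,Y),X),K),F),S).
The clade {R, X, Y} is supported by II: its derived state '1' occurs in exactly those taxa and in no other taxon (including the outgroup).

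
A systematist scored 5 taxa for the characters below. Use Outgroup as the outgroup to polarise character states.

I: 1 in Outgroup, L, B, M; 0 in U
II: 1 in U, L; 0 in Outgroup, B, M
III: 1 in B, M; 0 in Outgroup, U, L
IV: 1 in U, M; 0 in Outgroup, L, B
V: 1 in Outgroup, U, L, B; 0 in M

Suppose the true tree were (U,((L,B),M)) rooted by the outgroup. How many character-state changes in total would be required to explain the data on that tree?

8

Map each character onto (U,((L,B),M)) (rooted by Outgroup) and count the minimum state changes it requires (Fitch parsimony):
I: 1; II: 2; III: 2; IV: 2; V: 1.
Total tree length = 8.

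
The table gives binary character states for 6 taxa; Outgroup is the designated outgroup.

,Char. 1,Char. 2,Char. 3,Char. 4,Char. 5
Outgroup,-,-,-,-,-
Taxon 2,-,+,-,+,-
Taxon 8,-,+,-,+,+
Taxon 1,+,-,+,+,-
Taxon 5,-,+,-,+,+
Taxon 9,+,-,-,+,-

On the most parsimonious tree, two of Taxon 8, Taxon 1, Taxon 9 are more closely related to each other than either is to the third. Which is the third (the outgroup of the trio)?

The outgroup has state '-' for every character, so '+' is the derived state throughout.
Only Taxon 1 and Taxon 9 show the derived state '+' for Char. 1, supporting them as a clade.
Char. 2 (derived state '+') is shared by Taxon 2, Taxon 5, and Taxon 8 — a synapomorphy uniting that clade.
Char. 3 (derived state '+') is unique to Taxon 1 (autapomorphy; uninformative for grouping).
Char. 4 (derived state '+') is shared by all ingroup taxa — unites the whole ingroup.
Char. 5: derived state '+' in Taxon 5 and Taxon 8 only — synapomorphy for {Taxon 5, Taxon 8}.
Most parsimonious ingroup topology: ((Taxon 2,(Taxon 8,Taxon 5)),(Taxon 1,Taxon 9)).
Taxon 1 and Taxon 9 share a more recent common ancestor with each other than either does with Taxon 8, so Taxon 8 is the least closely related of the three.

Taxon 8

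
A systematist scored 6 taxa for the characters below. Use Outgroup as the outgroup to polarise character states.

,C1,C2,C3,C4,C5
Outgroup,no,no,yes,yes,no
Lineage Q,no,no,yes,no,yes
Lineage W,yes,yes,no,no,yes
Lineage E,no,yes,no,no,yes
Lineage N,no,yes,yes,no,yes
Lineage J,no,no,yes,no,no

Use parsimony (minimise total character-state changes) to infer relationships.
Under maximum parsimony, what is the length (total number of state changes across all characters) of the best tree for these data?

Character polarity is set by the outgroup: the derived state is whichever differs from the outgroup's state, so for C3, C4 the derived state is 'no', and for the remaining characters it is 'yes'.
C1: derived state 'yes' in Lineage W only — an autapomorphy, so it tells us nothing about relationships among taxa.
C2: derived state 'yes' in Lineage E, Lineage N, and Lineage W only — synapomorphy for {Lineage E, Lineage N, Lineage W}.
C3 (derived state 'no') is shared by Lineage E and Lineage W — a synapomorphy uniting that clade.
All ingroup taxa share the derived state 'no' for C4; it defines the ingroup but does not resolve relationships within it.
C5 (derived state 'yes') is shared by Lineage E, Lineage N, Lineage Q, and Lineage W — a synapomorphy uniting that clade.
Most parsimonious ingroup topology: ((Lineage Q,((Lineage W,Lineage E),Lineage N)),Lineage J).
Changes per character on this tree: C1: 1; C2: 1; C3: 1; C4: 1; C5: 1.
Total = 5.

5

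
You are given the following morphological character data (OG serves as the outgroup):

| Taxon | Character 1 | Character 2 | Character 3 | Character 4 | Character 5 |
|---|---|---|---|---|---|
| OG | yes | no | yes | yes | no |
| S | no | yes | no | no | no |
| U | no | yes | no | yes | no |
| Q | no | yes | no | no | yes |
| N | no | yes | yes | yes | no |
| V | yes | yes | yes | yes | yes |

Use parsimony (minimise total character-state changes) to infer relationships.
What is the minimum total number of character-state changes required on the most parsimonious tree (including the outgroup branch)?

6

Character polarity is set by the outgroup: the derived state is whichever differs from the outgroup's state, so for Character 1, Character 3, Character 4 the derived state is 'no', and for the remaining characters it is 'yes'.
Character 1 (derived state 'no') is shared by N, Q, S, and U — a synapomorphy uniting that clade.
All ingroup taxa share the derived state 'yes' for Character 2; it defines the ingroup but does not resolve relationships within it.
Only Q, S, and U show the derived state 'no' for Character 3, supporting them as a clade.
Character 4: derived state 'no' in Q and S only — synapomorphy for {Q, S}.
Character 5 (state 'yes') occurs in Q and V but conflicts with the nesting implied by the other characters — most parsimoniously interpreted as homoplasy.
Most parsimonious ingroup topology: ((((S,Q),U),N),V).
Changes per character on this tree: Character 1: 1; Character 2: 1; Character 3: 1; Character 4: 1; Character 5: 2.
Total = 6.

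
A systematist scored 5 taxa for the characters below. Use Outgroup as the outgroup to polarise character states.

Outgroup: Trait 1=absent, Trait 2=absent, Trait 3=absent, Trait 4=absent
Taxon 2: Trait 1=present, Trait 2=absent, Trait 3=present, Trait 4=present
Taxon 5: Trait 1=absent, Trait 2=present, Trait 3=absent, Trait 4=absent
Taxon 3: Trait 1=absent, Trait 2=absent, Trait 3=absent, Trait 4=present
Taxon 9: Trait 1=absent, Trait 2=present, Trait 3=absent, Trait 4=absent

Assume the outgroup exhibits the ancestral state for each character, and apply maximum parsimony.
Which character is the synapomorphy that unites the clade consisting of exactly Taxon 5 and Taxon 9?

The outgroup has state 'absent' for every character, so 'present' is the derived state throughout.
Trait 1: derived state 'present' in Taxon 2 only — an autapomorphy, so it tells us nothing about relationships among taxa.
Trait 2: derived state 'present' in Taxon 5 and Taxon 9 only — synapomorphy for {Taxon 5, Taxon 9}.
Trait 3 (derived state 'present') is unique to Taxon 2 (autapomorphy; uninformative for grouping).
Only Taxon 2 and Taxon 3 show the derived state 'present' for Trait 4, supporting them as a clade.
Most parsimonious ingroup topology: ((Taxon 2,Taxon 3),(Taxon 5,Taxon 9)).
The clade {Taxon 5, Taxon 9} is supported by Trait 2: its derived state 'present' occurs in exactly those taxa and in no other taxon (including the outgroup).

Trait 2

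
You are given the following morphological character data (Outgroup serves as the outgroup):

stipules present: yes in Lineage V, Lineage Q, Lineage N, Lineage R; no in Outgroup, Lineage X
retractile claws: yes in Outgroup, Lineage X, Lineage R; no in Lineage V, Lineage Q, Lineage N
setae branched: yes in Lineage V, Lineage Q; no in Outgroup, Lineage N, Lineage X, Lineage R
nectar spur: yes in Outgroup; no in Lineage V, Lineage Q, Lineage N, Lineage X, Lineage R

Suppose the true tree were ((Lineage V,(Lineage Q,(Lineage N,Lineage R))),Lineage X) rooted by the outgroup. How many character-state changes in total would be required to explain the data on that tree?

Map each character onto ((Lineage V,(Lineage Q,(Lineage N,Lineage R))),Lineage X) (rooted by Outgroup) and count the minimum state changes it requires (Fitch parsimony):
stipules present: 1; retractile claws: 2; setae branched: 2; nectar spur: 1.
Total tree length = 6.

6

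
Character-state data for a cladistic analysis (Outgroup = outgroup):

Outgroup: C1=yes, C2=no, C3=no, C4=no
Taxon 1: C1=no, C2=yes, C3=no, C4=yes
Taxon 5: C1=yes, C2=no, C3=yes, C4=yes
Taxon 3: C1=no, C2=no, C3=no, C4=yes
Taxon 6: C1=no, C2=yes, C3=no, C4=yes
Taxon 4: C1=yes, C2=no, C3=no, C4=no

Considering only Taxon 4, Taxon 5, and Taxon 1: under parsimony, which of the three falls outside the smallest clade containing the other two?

Character polarity is set by the outgroup: the derived state is whichever differs from the outgroup's state, so for C1 the derived state is 'no', and for the remaining characters it is 'yes'.
C1: derived state 'no' in Taxon 1, Taxon 3, and Taxon 6 only — synapomorphy for {Taxon 1, Taxon 3, Taxon 6}.
C2 (derived state 'yes') is shared by Taxon 1 and Taxon 6 — a synapomorphy uniting that clade.
C3 (derived state 'yes') is unique to Taxon 5 (autapomorphy; uninformative for grouping).
Only Taxon 1, Taxon 3, Taxon 5, and Taxon 6 show the derived state 'yes' for C4, supporting them as a clade.
Most parsimonious ingroup topology: ((((Taxon 1,Taxon 6),Taxon 3),Taxon 5),Taxon 4).
Taxon 1 and Taxon 5 share a more recent common ancestor with each other than either does with Taxon 4, so Taxon 4 is the least closely related of the three.

Taxon 4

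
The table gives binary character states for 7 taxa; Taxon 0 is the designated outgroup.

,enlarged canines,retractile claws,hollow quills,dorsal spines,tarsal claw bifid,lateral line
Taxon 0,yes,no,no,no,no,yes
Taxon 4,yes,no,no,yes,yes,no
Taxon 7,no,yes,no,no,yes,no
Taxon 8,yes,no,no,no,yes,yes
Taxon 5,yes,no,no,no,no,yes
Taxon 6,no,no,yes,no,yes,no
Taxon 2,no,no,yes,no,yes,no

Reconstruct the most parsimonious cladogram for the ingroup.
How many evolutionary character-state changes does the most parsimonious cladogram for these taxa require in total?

Character polarity is set by the outgroup: the derived state is whichever differs from the outgroup's state, so for enlarged canines, lateral line the derived state is 'no', and for the remaining characters it is 'yes'.
enlarged canines (derived state 'no') is shared by Taxon 2, Taxon 6, and Taxon 7 — a synapomorphy uniting that clade.
retractile claws: derived state 'yes' in Taxon 7 only — an autapomorphy, so it tells us nothing about relationships among taxa.
Only Taxon 2 and Taxon 6 show the derived state 'yes' for hollow quills, supporting them as a clade.
dorsal spines: derived state 'yes' in Taxon 4 only — an autapomorphy, so it tells us nothing about relationships among taxa.
tarsal claw bifid (derived state 'yes') is shared by Taxon 2, Taxon 4, Taxon 6, Taxon 7, and Taxon 8 — a synapomorphy uniting that clade.
Only Taxon 2, Taxon 4, Taxon 6, and Taxon 7 show the derived state 'no' for lateral line, supporting them as a clade.
Most parsimonious ingroup topology: (((Taxon 4,(Taxon 7,(Taxon 6,Taxon 2))),Taxon 8),Taxon 5).
Changes per character on this tree: enlarged canines: 1; retractile claws: 1; hollow quills: 1; dorsal spines: 1; tarsal claw bifid: 1; lateral line: 1.
Total = 6.

6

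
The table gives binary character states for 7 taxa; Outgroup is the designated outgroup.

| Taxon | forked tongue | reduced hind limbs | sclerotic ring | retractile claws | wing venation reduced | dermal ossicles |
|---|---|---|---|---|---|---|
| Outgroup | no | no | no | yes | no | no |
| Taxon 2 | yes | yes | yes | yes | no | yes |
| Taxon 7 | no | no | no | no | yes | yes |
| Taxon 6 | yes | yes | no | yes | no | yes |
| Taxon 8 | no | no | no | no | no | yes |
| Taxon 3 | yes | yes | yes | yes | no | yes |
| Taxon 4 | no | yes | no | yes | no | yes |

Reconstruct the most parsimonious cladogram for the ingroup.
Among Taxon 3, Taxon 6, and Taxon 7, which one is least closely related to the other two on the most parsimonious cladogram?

Taxon 7

Character polarity is set by the outgroup: the derived state is whichever differs from the outgroup's state, so for retractile claws the derived state is 'no', and for the remaining characters it is 'yes'.
Only Taxon 2, Taxon 3, and Taxon 6 show the derived state 'yes' for forked tongue, supporting them as a clade.
reduced hind limbs (derived state 'yes') is shared by Taxon 2, Taxon 3, Taxon 4, and Taxon 6 — a synapomorphy uniting that clade.
Only Taxon 2 and Taxon 3 show the derived state 'yes' for sclerotic ring, supporting them as a clade.
retractile claws: derived state 'no' in Taxon 7 and Taxon 8 only — synapomorphy for {Taxon 7, Taxon 8}.
wing venation reduced (derived state 'yes') is unique to Taxon 7 (autapomorphy; uninformative for grouping).
All ingroup taxa share the derived state 'yes' for dermal ossicles; it defines the ingroup but does not resolve relationships within it.
Most parsimonious ingroup topology: ((((Taxon 2,Taxon 3),Taxon 6),Taxon 4),(Taxon 7,Taxon 8)).
Taxon 3 and Taxon 6 share a more recent common ancestor with each other than either does with Taxon 7, so Taxon 7 is the least closely related of the three.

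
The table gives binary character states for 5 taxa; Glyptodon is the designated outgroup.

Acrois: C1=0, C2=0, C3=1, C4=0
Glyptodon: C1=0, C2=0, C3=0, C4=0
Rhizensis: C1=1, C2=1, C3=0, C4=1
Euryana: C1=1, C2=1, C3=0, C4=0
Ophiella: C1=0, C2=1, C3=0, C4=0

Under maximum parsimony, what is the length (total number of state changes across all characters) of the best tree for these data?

4

The outgroup has state '0' for every character, so '1' is the derived state throughout.
C1: derived state '1' in Euryana and Rhizensis only — synapomorphy for {Euryana, Rhizensis}.
C2: derived state '1' in Euryana, Ophiella, and Rhizensis only — synapomorphy for {Euryana, Ophiella, Rhizensis}.
C3 (derived state '1') is unique to Acrois (autapomorphy; uninformative for grouping).
C4 (derived state '1') is unique to Rhizensis (autapomorphy; uninformative for grouping).
Most parsimonious ingroup topology: (((Rhizensis,Euryana),Ophiella),Acrois).
Changes per character on this tree: C1: 1; C2: 1; C3: 1; C4: 1.
Total = 4.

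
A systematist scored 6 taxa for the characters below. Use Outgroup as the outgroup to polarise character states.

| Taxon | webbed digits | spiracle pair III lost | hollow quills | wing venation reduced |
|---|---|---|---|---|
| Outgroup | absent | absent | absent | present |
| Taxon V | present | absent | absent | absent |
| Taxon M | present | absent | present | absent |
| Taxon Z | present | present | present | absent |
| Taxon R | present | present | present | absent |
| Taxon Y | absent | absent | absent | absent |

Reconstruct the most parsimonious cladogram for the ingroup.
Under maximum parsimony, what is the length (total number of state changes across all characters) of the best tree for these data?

4

Character polarity is set by the outgroup: the derived state is whichever differs from the outgroup's state, so for wing venation reduced the derived state is 'absent', and for the remaining characters it is 'present'.
webbed digits: derived state 'present' in Taxon M, Taxon R, Taxon V, and Taxon Z only — synapomorphy for {Taxon M, Taxon R, Taxon V, Taxon Z}.
spiracle pair III lost: derived state 'present' in Taxon R and Taxon Z only — synapomorphy for {Taxon R, Taxon Z}.
hollow quills (derived state 'present') is shared by Taxon M, Taxon R, and Taxon Z — a synapomorphy uniting that clade.
wing venation reduced (derived state 'absent') is shared by all ingroup taxa — unites the whole ingroup.
Most parsimonious ingroup topology: ((Taxon V,(Taxon M,(Taxon Z,Taxon R))),Taxon Y).
Changes per character on this tree: webbed digits: 1; spiracle pair III lost: 1; hollow quills: 1; wing venation reduced: 1.
Total = 4.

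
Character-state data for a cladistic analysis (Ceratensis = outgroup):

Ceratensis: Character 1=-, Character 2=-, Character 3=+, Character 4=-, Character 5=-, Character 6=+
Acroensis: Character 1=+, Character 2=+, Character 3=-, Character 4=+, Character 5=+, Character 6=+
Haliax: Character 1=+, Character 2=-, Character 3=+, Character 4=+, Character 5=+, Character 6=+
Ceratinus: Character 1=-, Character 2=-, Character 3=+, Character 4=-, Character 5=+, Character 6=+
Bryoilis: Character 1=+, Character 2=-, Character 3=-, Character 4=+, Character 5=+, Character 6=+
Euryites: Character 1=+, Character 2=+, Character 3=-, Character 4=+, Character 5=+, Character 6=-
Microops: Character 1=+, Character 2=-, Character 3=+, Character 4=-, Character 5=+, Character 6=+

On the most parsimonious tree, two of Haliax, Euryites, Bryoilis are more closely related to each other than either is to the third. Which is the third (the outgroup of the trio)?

Character polarity is set by the outgroup: the derived state is whichever differs from the outgroup's state, so for Character 3, Character 6 the derived state is '-', and for the remaining characters it is '+'.
Character 1 (derived state '+') is shared by Acroensis, Bryoilis, Euryites, Haliax, and Microops — a synapomorphy uniting that clade.
Only Acroensis and Euryites show the derived state '+' for Character 2, supporting them as a clade.
Character 3: derived state '-' in Acroensis, Bryoilis, and Euryites only — synapomorphy for {Acroensis, Bryoilis, Euryites}.
Character 4 (derived state '+') is shared by Acroensis, Bryoilis, Euryites, and Haliax — a synapomorphy uniting that clade.
Character 5 (derived state '+') is shared by all ingroup taxa — unites the whole ingroup.
Character 6: derived state '-' in Euryites only — an autapomorphy, so it tells us nothing about relationships among taxa.
Most parsimonious ingroup topology: (((((Acroensis,Euryites),Bryoilis),Haliax),Microops),Ceratinus).
Bryoilis and Euryites share a more recent common ancestor with each other than either does with Haliax, so Haliax is the least closely related of the three.

Haliax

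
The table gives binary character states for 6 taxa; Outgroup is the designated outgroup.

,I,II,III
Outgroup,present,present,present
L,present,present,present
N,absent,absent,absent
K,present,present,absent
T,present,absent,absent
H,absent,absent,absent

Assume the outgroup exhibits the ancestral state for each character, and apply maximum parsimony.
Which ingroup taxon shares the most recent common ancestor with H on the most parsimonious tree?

The outgroup has state 'present' for every character, so 'absent' is the derived state throughout.
I (derived state 'absent') is shared by H and N — a synapomorphy uniting that clade.
II (derived state 'absent') is shared by H, N, and T — a synapomorphy uniting that clade.
III: derived state 'absent' in H, K, N, and T only — synapomorphy for {H, K, N, T}.
Most parsimonious ingroup topology: (L,(((N,H),T),K)).
H and N form a cherry on this tree, so they are sister taxa.

N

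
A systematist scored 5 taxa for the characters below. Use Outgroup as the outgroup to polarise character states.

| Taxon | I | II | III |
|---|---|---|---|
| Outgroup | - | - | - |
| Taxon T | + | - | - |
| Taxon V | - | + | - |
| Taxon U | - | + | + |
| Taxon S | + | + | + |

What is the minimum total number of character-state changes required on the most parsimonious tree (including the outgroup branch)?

The outgroup has state '-' for every character, so '+' is the derived state throughout.
I (state '+') occurs in Taxon S and Taxon T but conflicts with the nesting implied by the other characters — most parsimoniously interpreted as homoplasy.
Only Taxon S, Taxon U, and Taxon V show the derived state '+' for II, supporting them as a clade.
III (derived state '+') is shared by Taxon S and Taxon U — a synapomorphy uniting that clade.
Most parsimonious ingroup topology: (Taxon T,(Taxon V,(Taxon U,Taxon S))).
Changes per character on this tree: I: 2; II: 1; III: 1.
Total = 4.

4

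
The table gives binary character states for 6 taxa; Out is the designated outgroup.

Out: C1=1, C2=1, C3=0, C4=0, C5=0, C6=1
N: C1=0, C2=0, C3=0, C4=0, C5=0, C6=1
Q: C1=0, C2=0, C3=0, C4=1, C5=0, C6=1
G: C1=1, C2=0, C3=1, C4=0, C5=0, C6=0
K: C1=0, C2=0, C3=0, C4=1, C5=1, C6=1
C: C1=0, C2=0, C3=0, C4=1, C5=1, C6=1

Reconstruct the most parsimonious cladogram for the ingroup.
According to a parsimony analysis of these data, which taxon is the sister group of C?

Character polarity is set by the outgroup: the derived state is whichever differs from the outgroup's state, so for C1, C2, C6 the derived state is '0', and for the remaining characters it is '1'.
C1: derived state '0' in C, K, N, and Q only — synapomorphy for {C, K, N, Q}.
All ingroup taxa share the derived state '0' for C2; it defines the ingroup but does not resolve relationships within it.
C3: derived state '1' in G only — an autapomorphy, so it tells us nothing about relationships among taxa.
Only C, K, and Q show the derived state '1' for C4, supporting them as a clade.
C5 (derived state '1') is shared by C and K — a synapomorphy uniting that clade.
C6 (derived state '0') is unique to G (autapomorphy; uninformative for grouping).
Most parsimonious ingroup topology: ((N,(Q,(K,C))),G).
C and K form a cherry on this tree, so they are sister taxa.

K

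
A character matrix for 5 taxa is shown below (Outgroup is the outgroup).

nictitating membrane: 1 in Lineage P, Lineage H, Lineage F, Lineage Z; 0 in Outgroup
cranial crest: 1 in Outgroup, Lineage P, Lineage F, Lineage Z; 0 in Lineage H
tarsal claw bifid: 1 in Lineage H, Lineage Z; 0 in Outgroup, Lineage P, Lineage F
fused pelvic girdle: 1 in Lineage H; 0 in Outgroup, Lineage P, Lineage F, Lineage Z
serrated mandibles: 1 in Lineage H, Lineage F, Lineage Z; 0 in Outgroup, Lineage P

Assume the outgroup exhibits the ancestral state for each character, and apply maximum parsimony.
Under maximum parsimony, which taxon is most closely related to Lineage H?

Character polarity is set by the outgroup: the derived state is whichever differs from the outgroup's state, so for cranial crest the derived state is '0', and for the remaining characters it is '1'.
nictitating membrane (derived state '1') is shared by all ingroup taxa — unites the whole ingroup.
cranial crest (derived state '0') is unique to Lineage H (autapomorphy; uninformative for grouping).
tarsal claw bifid: derived state '1' in Lineage H and Lineage Z only — synapomorphy for {Lineage H, Lineage Z}.
fused pelvic girdle: derived state '1' in Lineage H only — an autapomorphy, so it tells us nothing about relationships among taxa.
serrated mandibles (derived state '1') is shared by Lineage F, Lineage H, and Lineage Z — a synapomorphy uniting that clade.
Most parsimonious ingroup topology: (Lineage P,((Lineage H,Lineage Z),Lineage F)).
Lineage H and Lineage Z form a cherry on this tree, so they are sister taxa.

Lineage Z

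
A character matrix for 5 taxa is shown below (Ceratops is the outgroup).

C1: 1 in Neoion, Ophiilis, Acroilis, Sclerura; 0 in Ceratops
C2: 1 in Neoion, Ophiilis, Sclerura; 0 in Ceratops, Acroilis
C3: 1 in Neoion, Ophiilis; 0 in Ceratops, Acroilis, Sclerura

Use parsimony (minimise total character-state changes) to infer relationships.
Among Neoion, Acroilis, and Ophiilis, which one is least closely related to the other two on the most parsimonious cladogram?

The outgroup has state '0' for every character, so '1' is the derived state throughout.
All ingroup taxa share the derived state '1' for C1; it defines the ingroup but does not resolve relationships within it.
C2: derived state '1' in Neoion, Ophiilis, and Sclerura only — synapomorphy for {Neoion, Ophiilis, Sclerura}.
C3: derived state '1' in Neoion and Ophiilis only — synapomorphy for {Neoion, Ophiilis}.
Most parsimonious ingroup topology: (((Neoion,Ophiilis),Sclerura),Acroilis).
Neoion and Ophiilis share a more recent common ancestor with each other than either does with Acroilis, so Acroilis is the least closely related of the three.

Acroilis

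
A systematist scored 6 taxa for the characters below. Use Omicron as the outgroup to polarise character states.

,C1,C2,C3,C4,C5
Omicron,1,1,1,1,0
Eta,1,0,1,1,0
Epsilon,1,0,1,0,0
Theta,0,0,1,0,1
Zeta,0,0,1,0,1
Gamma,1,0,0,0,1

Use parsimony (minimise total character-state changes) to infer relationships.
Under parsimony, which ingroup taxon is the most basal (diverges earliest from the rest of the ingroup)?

Eta

Character polarity is set by the outgroup: the derived state is whichever differs from the outgroup's state, so for C1, C2, C3, C4 the derived state is '0', and for the remaining characters it is '1'.
Only Theta and Zeta show the derived state '0' for C1, supporting them as a clade.
C2 (derived state '0') is shared by all ingroup taxa — unites the whole ingroup.
C3 (derived state '0') is unique to Gamma (autapomorphy; uninformative for grouping).
C4: derived state '0' in Epsilon, Gamma, Theta, and Zeta only — synapomorphy for {Epsilon, Gamma, Theta, Zeta}.
C5: derived state '1' in Gamma, Theta, and Zeta only — synapomorphy for {Gamma, Theta, Zeta}.
Most parsimonious ingroup topology: (Eta,(Epsilon,((Theta,Zeta),Gamma))).
Eta is sister to the clade containing all other ingroup taxa, so it is the earliest-diverging (most basal) ingroup lineage.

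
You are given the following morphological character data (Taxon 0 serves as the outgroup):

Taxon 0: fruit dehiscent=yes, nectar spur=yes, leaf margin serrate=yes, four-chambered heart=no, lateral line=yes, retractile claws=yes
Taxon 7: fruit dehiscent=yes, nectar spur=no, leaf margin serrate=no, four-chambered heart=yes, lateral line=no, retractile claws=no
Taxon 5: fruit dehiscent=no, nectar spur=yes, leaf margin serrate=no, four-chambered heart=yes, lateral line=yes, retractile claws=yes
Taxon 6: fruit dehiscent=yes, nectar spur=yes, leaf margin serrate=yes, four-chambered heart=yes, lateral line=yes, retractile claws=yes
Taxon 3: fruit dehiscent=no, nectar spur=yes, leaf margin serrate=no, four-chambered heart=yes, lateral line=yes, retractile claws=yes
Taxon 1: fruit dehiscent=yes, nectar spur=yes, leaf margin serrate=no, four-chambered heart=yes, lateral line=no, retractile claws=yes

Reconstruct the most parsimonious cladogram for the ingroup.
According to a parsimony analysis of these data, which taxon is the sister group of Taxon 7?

Character polarity is set by the outgroup: the derived state is whichever differs from the outgroup's state, so for fruit dehiscent, nectar spur, leaf margin serrate, lateral line, retractile claws the derived state is 'no', and for the remaining characters it is 'yes'.
fruit dehiscent: derived state 'no' in Taxon 3 and Taxon 5 only — synapomorphy for {Taxon 3, Taxon 5}.
nectar spur (derived state 'no') is unique to Taxon 7 (autapomorphy; uninformative for grouping).
Only Taxon 1, Taxon 3, Taxon 5, and Taxon 7 show the derived state 'no' for leaf margin serrate, supporting them as a clade.
four-chambered heart (derived state 'yes') is shared by all ingroup taxa — unites the whole ingroup.
Only Taxon 1 and Taxon 7 show the derived state 'no' for lateral line, supporting them as a clade.
retractile claws (derived state 'no') is unique to Taxon 7 (autapomorphy; uninformative for grouping).
Most parsimonious ingroup topology: (((Taxon 7,Taxon 1),(Taxon 5,Taxon 3)),Taxon 6).
Taxon 7 and Taxon 1 form a cherry on this tree, so they are sister taxa.

Taxon 1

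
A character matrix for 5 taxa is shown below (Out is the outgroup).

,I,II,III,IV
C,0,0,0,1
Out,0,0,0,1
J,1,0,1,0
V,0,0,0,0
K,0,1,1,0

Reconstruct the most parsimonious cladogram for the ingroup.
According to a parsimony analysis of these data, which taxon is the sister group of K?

J

Character polarity is set by the outgroup: the derived state is whichever differs from the outgroup's state, so for IV the derived state is '0', and for the remaining characters it is '1'.
I (derived state '1') is unique to J (autapomorphy; uninformative for grouping).
II: derived state '1' in K only — an autapomorphy, so it tells us nothing about relationships among taxa.
Only J and K show the derived state '1' for III, supporting them as a clade.
Only J, K, and V show the derived state '0' for IV, supporting them as a clade.
Most parsimonious ingroup topology: (((K,J),V),C).
K and J form a cherry on this tree, so they are sister taxa.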